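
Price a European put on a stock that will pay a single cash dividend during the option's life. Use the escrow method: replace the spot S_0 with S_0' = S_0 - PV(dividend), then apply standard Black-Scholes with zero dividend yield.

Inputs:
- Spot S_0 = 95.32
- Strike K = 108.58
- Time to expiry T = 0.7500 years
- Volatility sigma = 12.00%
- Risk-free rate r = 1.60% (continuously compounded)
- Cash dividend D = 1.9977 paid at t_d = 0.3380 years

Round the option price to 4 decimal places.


PV(D) = D * exp(-r * t_d) = 1.9977 * 0.99460660 = 1.98692560
S_0' = S_0 - PV(D) = 95.3200 - 1.98692560 = 93.33307440
d1 = (ln(S_0'/K) + (r + sigma^2/2)*T) / (sigma*sqrt(T)) = -1.28857544
d2 = d1 - sigma*sqrt(T) = -1.39249849
exp(-rT) = 0.98807171
N(-d1) = 0.90122714; N(-d2) = 0.91811425
P = K * exp(-rT) * N(-d2) - S_0' * N(-d1) = 108.5800 * 0.98807171 * 0.91811425 - 93.33307440 * 0.90122714 = 14.3854

Answer: Price = 14.3854


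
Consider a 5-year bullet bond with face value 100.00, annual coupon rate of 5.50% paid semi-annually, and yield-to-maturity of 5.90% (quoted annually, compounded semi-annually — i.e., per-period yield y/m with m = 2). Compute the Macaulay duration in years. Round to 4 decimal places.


Answer: Macaulay duration = 4.4330 years

Derivation:
Coupon per period c = face * coupon_rate / m = 2.750000
Periods per year m = 2; per-period yield y/m = 0.029500
Number of cashflows N = 10
Cashflows (t years, CF_t, discount factor 1/(1+y/m)^(m*t), PV):
  t = 0.5000: CF_t = 2.750000, DF = 0.971345, PV = 2.671200
  t = 1.0000: CF_t = 2.750000, DF = 0.943512, PV = 2.594657
  t = 1.5000: CF_t = 2.750000, DF = 0.916476, PV = 2.520308
  t = 2.0000: CF_t = 2.750000, DF = 0.890214, PV = 2.448089
  t = 2.5000: CF_t = 2.750000, DF = 0.864706, PV = 2.377940
  t = 3.0000: CF_t = 2.750000, DF = 0.839928, PV = 2.309801
  t = 3.5000: CF_t = 2.750000, DF = 0.815860, PV = 2.243614
  t = 4.0000: CF_t = 2.750000, DF = 0.792482, PV = 2.179324
  t = 4.5000: CF_t = 2.750000, DF = 0.769773, PV = 2.116877
  t = 5.0000: CF_t = 102.750000, DF = 0.747716, PV = 76.827787
Price P = sum_t PV_t = 98.289598
Macaulay numerator sum_t t * PV_t:
  t * PV_t at t = 0.5000: 1.335600
  t * PV_t at t = 1.0000: 2.594657
  t * PV_t at t = 1.5000: 3.780462
  t * PV_t at t = 2.0000: 4.896179
  t * PV_t at t = 2.5000: 5.944851
  t * PV_t at t = 3.0000: 6.929403
  t * PV_t at t = 3.5000: 7.852651
  t * PV_t at t = 4.0000: 8.717298
  t * PV_t at t = 4.5000: 9.525945
  t * PV_t at t = 5.0000: 384.138933
Macaulay duration D = (sum_t t * PV_t) / P = 435.715978 / 98.289598 = 4.432982


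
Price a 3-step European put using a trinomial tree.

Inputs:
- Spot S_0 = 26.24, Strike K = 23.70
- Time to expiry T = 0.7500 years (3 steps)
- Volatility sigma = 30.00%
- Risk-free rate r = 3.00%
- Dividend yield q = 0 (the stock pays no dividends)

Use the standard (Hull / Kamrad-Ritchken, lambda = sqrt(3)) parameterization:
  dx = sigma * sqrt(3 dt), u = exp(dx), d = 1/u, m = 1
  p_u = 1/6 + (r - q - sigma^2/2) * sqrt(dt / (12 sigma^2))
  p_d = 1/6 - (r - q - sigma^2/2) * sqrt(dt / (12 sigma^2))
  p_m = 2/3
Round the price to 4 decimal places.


dt = T/N = 0.250000; dx = sigma*sqrt(3*dt) = 0.259808
u = exp(dx) = 1.296681; d = 1/u = 0.771200
p_u = 0.159450, p_m = 0.666667, p_d = 0.173884
Discount per step: exp(-r*dt) = 0.992528
Stock lattice S(k, j) with j the centered position index:
  k=0: S(0,+0) = 26.2400
  k=1: S(1,-1) = 20.2363; S(1,+0) = 26.2400; S(1,+1) = 34.0249
  k=2: S(2,-2) = 15.6062; S(2,-1) = 20.2363; S(2,+0) = 26.2400; S(2,+1) = 34.0249; S(2,+2) = 44.1194
  k=3: S(3,-3) = 12.0355; S(3,-2) = 15.6062; S(3,-1) = 20.2363; S(3,+0) = 26.2400; S(3,+1) = 34.0249; S(3,+2) = 44.1194; S(3,+3) = 57.2088
Terminal payoffs V(N, j) = max(K - S_T, 0):
  V(3,-3) = 11.664482; V(3,-2) = 8.093777; V(3,-1) = 3.463714; V(3,+0) = 0.000000; V(3,+1) = 0.000000; V(3,+2) = 0.000000; V(3,+3) = 0.000000
Backward induction: V(k, j) = exp(-r*dt) * [p_u * V(k+1, j+1) + p_m * V(k+1, j) + p_d * V(k+1, j-1)]
  V(2,-2) = exp(-r*dt) * [p_u*3.463714 + p_m*8.093777 + p_d*11.664482] = 7.916802
  V(2,-1) = exp(-r*dt) * [p_u*0.000000 + p_m*3.463714 + p_d*8.093777] = 3.688748
  V(2,+0) = exp(-r*dt) * [p_u*0.000000 + p_m*0.000000 + p_d*3.463714] = 0.597783
  V(2,+1) = exp(-r*dt) * [p_u*0.000000 + p_m*0.000000 + p_d*0.000000] = 0.000000
  V(2,+2) = exp(-r*dt) * [p_u*0.000000 + p_m*0.000000 + p_d*0.000000] = 0.000000
  V(1,-1) = exp(-r*dt) * [p_u*0.597783 + p_m*3.688748 + p_d*7.916802] = 3.901710
  V(1,+0) = exp(-r*dt) * [p_u*0.000000 + p_m*0.597783 + p_d*3.688748] = 1.032164
  V(1,+1) = exp(-r*dt) * [p_u*0.000000 + p_m*0.000000 + p_d*0.597783] = 0.103168
  V(0,+0) = exp(-r*dt) * [p_u*0.103168 + p_m*1.032164 + p_d*3.901710] = 1.372669

Answer: Price = V(0,0) = 1.3727


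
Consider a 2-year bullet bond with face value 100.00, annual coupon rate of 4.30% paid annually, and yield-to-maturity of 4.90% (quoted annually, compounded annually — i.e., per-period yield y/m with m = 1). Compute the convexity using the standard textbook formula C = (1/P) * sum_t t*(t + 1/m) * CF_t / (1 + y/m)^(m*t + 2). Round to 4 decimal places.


Coupon per period c = face * coupon_rate / m = 4.300000
Periods per year m = 1; per-period yield y/m = 0.049000
Number of cashflows N = 2
Cashflows (t years, CF_t, discount factor 1/(1+y/m)^(m*t), PV):
  t = 1.0000: CF_t = 4.300000, DF = 0.953289, PV = 4.099142
  t = 2.0000: CF_t = 104.300000, DF = 0.908760, PV = 94.783629
Price P = sum_t PV_t = 98.882771
Convexity numerator sum_t t*(t + 1/m) * CF_t / (1+y/m)^(m*t + 2):
  t = 1.0000: term = 7.450270
  t = 2.0000: term = 516.813210
Convexity = (1/P) * sum = 524.263480 / 98.882771 = 5.301869

Answer: Convexity = 5.3019


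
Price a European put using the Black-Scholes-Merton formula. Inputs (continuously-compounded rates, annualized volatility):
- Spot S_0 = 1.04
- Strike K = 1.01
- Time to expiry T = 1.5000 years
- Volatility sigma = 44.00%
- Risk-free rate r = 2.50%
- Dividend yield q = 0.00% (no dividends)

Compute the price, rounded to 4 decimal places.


Answer: Price = 0.1818

Derivation:
d1 = (ln(S/K) + (r - q + 0.5*sigma^2) * T) / (sigma * sqrt(T)) = 0.39334794
d2 = d1 - sigma * sqrt(T) = -0.14553981
exp(-rT) = 0.96319442; exp(-qT) = 1.00000000
P = K * exp(-rT) * N(-d2) - S_0 * exp(-qT) * N(-d1)
N(-d1) = 0.34703126; N(-d2) = 0.55785766
P = 1.0100 * 0.96319442 * 0.55785766 - 1.0400 * 1.00000000 * 0.34703126 = 0.1818


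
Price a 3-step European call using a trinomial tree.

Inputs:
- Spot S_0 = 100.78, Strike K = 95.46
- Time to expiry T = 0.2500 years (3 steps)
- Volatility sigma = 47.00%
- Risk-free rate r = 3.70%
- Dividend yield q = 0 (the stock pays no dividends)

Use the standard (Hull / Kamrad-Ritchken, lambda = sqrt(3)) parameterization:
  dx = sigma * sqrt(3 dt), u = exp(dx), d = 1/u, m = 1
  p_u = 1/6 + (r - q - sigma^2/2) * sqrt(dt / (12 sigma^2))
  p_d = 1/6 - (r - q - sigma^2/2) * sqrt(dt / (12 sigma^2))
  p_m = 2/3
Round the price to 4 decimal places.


Answer: Price = V(0,0) = 12.5135

Derivation:
dt = T/N = 0.083333; dx = sigma*sqrt(3*dt) = 0.235000
u = exp(dx) = 1.264909; d = 1/u = 0.790571
p_u = 0.153644, p_m = 0.666667, p_d = 0.179690
Discount per step: exp(-r*dt) = 0.996921
Stock lattice S(k, j) with j the centered position index:
  k=0: S(0,+0) = 100.7800
  k=1: S(1,-1) = 79.6737; S(1,+0) = 100.7800; S(1,+1) = 127.4775
  k=2: S(2,-2) = 62.9877; S(2,-1) = 79.6737; S(2,+0) = 100.7800; S(2,+1) = 127.4775; S(2,+2) = 161.2474
  k=3: S(3,-3) = 49.7963; S(3,-2) = 62.9877; S(3,-1) = 79.6737; S(3,+0) = 100.7800; S(3,+1) = 127.4775; S(3,+2) = 161.2474; S(3,+3) = 203.9633
Terminal payoffs V(N, j) = max(S_T - K, 0):
  V(3,-3) = 0.000000; V(3,-2) = 0.000000; V(3,-1) = 0.000000; V(3,+0) = 5.320000; V(3,+1) = 32.017506; V(3,+2) = 65.787415; V(3,+3) = 108.503269
Backward induction: V(k, j) = exp(-r*dt) * [p_u * V(k+1, j+1) + p_m * V(k+1, j) + p_d * V(k+1, j-1)]
  V(2,-2) = exp(-r*dt) * [p_u*0.000000 + p_m*0.000000 + p_d*0.000000] = 0.000000
  V(2,-1) = exp(-r*dt) * [p_u*5.320000 + p_m*0.000000 + p_d*0.000000] = 0.814868
  V(2,+0) = exp(-r*dt) * [p_u*32.017506 + p_m*5.320000 + p_d*0.000000] = 8.439889
  V(2,+1) = exp(-r*dt) * [p_u*65.787415 + p_m*32.017506 + p_d*5.320000] = 32.308996
  V(2,+2) = exp(-r*dt) * [p_u*108.503269 + p_m*65.787415 + p_d*32.017506] = 66.078272
  V(1,-1) = exp(-r*dt) * [p_u*8.439889 + p_m*0.814868 + p_d*0.000000] = 1.834316
  V(1,+0) = exp(-r*dt) * [p_u*32.308996 + p_m*8.439889 + p_d*0.814868] = 10.704032
  V(1,+1) = exp(-r*dt) * [p_u*66.078272 + p_m*32.308996 + p_d*8.439889] = 33.106162
  V(0,+0) = exp(-r*dt) * [p_u*33.106162 + p_m*10.704032 + p_d*1.834316] = 12.513536


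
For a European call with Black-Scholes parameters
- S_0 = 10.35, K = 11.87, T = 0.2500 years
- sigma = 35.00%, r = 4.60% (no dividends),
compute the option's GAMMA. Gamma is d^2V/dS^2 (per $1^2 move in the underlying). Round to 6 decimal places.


Answer: Gamma = 0.180634

Derivation:
d1 = -0.6298010795; d2 = -0.8048010795
phi(d1) = 0.3271739694; exp(-qT) = 1.0000000000; exp(-rT) = 0.9885658722
Gamma = exp(-qT) * phi(d1) / (S * sigma * sqrt(T)) = 1.0000000000 * 0.3271739694 / (10.3500 * 0.3500 * 0.5000000000) = 0.180634


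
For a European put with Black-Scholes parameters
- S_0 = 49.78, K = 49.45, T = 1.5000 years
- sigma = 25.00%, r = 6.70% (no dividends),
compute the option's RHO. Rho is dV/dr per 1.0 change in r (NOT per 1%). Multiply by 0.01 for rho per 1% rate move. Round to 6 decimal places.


d1 = 0.5030475896; d2 = 0.1968613718
phi(d1) = 0.3515276275; exp(-qT) = 1.0000000000; exp(-rT) = 0.9043851124
N(-d2) = 0.4219680115
Rho = -K*T*exp(-rT)*N(-d2) = -49.4500 * 1.5000 * 0.9043851124 * 0.4219680115 = -28.306781

Answer: Rho = -28.306781


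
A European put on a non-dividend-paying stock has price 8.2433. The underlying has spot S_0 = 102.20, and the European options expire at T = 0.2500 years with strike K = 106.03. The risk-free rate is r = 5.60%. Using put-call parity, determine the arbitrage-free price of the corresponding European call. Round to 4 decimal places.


Answer: Call price = 5.8874

Derivation:
Put-call parity: C - P = S_0 * exp(-qT) - K * exp(-rT).
S_0 * exp(-qT) = 102.2000 * 1.00000000 = 102.20000000
K * exp(-rT) = 106.0300 * 0.98609754 = 104.55592262
C = P + S*exp(-qT) - K*exp(-rT)
C = 8.2433 + 102.20000000 - 104.55592262 = 5.8874


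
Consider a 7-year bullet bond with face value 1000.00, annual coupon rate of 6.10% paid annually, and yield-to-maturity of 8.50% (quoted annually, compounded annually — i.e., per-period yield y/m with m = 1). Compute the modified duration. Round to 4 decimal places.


Coupon per period c = face * coupon_rate / m = 61.000000
Periods per year m = 1; per-period yield y/m = 0.085000
Number of cashflows N = 7
Cashflows (t years, CF_t, discount factor 1/(1+y/m)^(m*t), PV):
  t = 1.0000: CF_t = 61.000000, DF = 0.921659, PV = 56.221198
  t = 2.0000: CF_t = 61.000000, DF = 0.849455, PV = 51.816772
  t = 3.0000: CF_t = 61.000000, DF = 0.782908, PV = 47.757394
  t = 4.0000: CF_t = 61.000000, DF = 0.721574, PV = 44.016031
  t = 5.0000: CF_t = 61.000000, DF = 0.665045, PV = 40.567771
  t = 6.0000: CF_t = 61.000000, DF = 0.612945, PV = 37.389651
  t = 7.0000: CF_t = 1061.000000, DF = 0.564926, PV = 599.386858
Price P = sum_t PV_t = 877.155676
First compute Macaulay numerator sum_t t * PV_t:
  t * PV_t at t = 1.0000: 56.221198
  t * PV_t at t = 2.0000: 103.633545
  t * PV_t at t = 3.0000: 143.272182
  t * PV_t at t = 4.0000: 176.064125
  t * PV_t at t = 5.0000: 202.838854
  t * PV_t at t = 6.0000: 224.337903
  t * PV_t at t = 7.0000: 4195.708007
Macaulay duration D = 5102.075815 / 877.155676 = 5.816614
Modified duration = D / (1 + y/m) = 5.816614 / (1 + 0.085000) = 5.360934

Answer: Modified duration = 5.3609


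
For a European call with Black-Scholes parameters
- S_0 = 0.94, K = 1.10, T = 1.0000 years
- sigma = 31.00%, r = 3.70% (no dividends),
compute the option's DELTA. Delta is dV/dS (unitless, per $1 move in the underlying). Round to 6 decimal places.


Answer: Delta = 0.407999

Derivation:
d1 = -0.2326954307; d2 = -0.5426954307
phi(d1) = 0.3882863815; exp(-qT) = 1.0000000000; exp(-rT) = 0.9636761353
N(d1) = 0.4079989588
Delta = exp(-qT) * N(d1) = 1.0000000000 * 0.4079989588 = 0.407999


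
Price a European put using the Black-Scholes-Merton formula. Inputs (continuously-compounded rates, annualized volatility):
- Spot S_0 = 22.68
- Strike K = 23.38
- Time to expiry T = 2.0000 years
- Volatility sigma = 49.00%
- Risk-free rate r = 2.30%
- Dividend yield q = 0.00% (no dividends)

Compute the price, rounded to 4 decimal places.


d1 = (ln(S/K) + (r - q + 0.5*sigma^2) * T) / (sigma * sqrt(T)) = 0.36899793
d2 = d1 - sigma * sqrt(T) = -0.32396671
exp(-rT) = 0.95504196; exp(-qT) = 1.00000000
P = K * exp(-rT) * N(-d2) - S_0 * exp(-qT) * N(-d1)
N(-d1) = 0.35606463; N(-d2) = 0.62701838
P = 23.3800 * 0.95504196 * 0.62701838 - 22.6800 * 1.00000000 * 0.35606463 = 5.9251

Answer: Price = 5.9251


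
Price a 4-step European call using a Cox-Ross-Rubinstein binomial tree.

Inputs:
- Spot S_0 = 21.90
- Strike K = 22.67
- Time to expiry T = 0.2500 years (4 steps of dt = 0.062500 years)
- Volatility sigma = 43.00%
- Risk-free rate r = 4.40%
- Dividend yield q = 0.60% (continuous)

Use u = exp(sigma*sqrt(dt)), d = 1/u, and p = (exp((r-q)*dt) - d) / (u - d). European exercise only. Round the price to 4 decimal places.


Answer: Price = V(0,0) = 1.6362

Derivation:
dt = T/N = 0.062500
u = exp(sigma*sqrt(dt)) = 1.113491; d = 1/u = 0.898077
p = (exp((r-q)*dt) - d) / (u - d) = 0.484189
Discount per step: exp(-r*dt) = 0.997254
Stock lattice S(k, i) with i counting down-moves:
  k=0: S(0,0) = 21.9000
  k=1: S(1,0) = 24.3854; S(1,1) = 19.6679
  k=2: S(2,0) = 27.1530; S(2,1) = 21.9000; S(2,2) = 17.6633
  k=3: S(3,0) = 30.2346; S(3,1) = 24.3854; S(3,2) = 19.6679; S(3,3) = 15.8630
  k=4: S(4,0) = 33.6659; S(4,1) = 27.1530; S(4,2) = 21.9000; S(4,3) = 17.6633; S(4,4) = 14.2461
Terminal payoffs V(N, i) = max(S_T - K, 0):
  V(4,0) = 10.995940; V(4,1) = 4.482976; V(4,2) = 0.000000; V(4,3) = 0.000000; V(4,4) = 0.000000
Backward induction: V(k, i) = exp(-r*dt) * [p * V(k+1, i) + (1-p) * V(k+1, i+1)].
  V(3,0) = exp(-r*dt) * [p*10.995940 + (1-p)*4.482976] = 7.615511
  V(3,1) = exp(-r*dt) * [p*4.482976 + (1-p)*0.000000] = 2.164647
  V(3,2) = exp(-r*dt) * [p*0.000000 + (1-p)*0.000000] = 0.000000
  V(3,3) = exp(-r*dt) * [p*0.000000 + (1-p)*0.000000] = 0.000000
  V(2,0) = exp(-r*dt) * [p*7.615511 + (1-p)*2.164647] = 4.790704
  V(2,1) = exp(-r*dt) * [p*2.164647 + (1-p)*0.000000] = 1.045221
  V(2,2) = exp(-r*dt) * [p*0.000000 + (1-p)*0.000000] = 0.000000
  V(1,0) = exp(-r*dt) * [p*4.790704 + (1-p)*1.045221] = 2.850893
  V(1,1) = exp(-r*dt) * [p*1.045221 + (1-p)*0.000000] = 0.504695
  V(0,0) = exp(-r*dt) * [p*2.850893 + (1-p)*0.504695] = 1.636193


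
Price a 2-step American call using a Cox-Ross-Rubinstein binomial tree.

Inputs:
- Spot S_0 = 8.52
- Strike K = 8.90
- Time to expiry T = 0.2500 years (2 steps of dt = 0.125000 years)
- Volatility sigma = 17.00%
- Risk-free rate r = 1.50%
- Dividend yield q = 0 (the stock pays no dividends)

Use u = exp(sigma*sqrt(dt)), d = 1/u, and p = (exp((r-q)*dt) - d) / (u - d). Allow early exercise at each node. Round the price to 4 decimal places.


dt = T/N = 0.125000
u = exp(sigma*sqrt(dt)) = 1.061947; d = 1/u = 0.941667
p = (exp((r-q)*dt) - d) / (u - d) = 0.500582
Discount per step: exp(-r*dt) = 0.998127
Stock lattice S(k, i) with i counting down-moves:
  k=0: S(0,0) = 8.5200
  k=1: S(1,0) = 9.0478; S(1,1) = 8.0230
  k=2: S(2,0) = 9.6083; S(2,1) = 8.5200; S(2,2) = 7.5550
Terminal payoffs V(N, i) = max(S_T - K, 0):
  V(2,0) = 0.708273; V(2,1) = 0.000000; V(2,2) = 0.000000
Backward induction: V(k, i) = exp(-r*dt) * [p * V(k+1, i) + (1-p) * V(k+1, i+1)]; then take max(V_cont, immediate exercise) for American.
  V(1,0) = exp(-r*dt) * [p*0.708273 + (1-p)*0.000000] = 0.353884; exercise = 0.147789; V(1,0) = max -> 0.353884
  V(1,1) = exp(-r*dt) * [p*0.000000 + (1-p)*0.000000] = 0.000000; exercise = 0.000000; V(1,1) = max -> 0.000000
  V(0,0) = exp(-r*dt) * [p*0.353884 + (1-p)*0.000000] = 0.176816; exercise = 0.000000; V(0,0) = max -> 0.176816

Answer: Price = V(0,0) = 0.1768


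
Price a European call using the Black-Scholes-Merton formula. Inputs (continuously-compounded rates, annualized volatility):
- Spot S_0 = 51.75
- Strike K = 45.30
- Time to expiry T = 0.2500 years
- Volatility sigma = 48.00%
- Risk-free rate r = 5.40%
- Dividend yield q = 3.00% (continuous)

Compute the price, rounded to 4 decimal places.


Answer: Price = 8.6676

Derivation:
d1 = (ln(S/K) + (r - q + 0.5*sigma^2) * T) / (sigma * sqrt(T)) = 0.69965583
d2 = d1 - sigma * sqrt(T) = 0.45965583
exp(-rT) = 0.98659072; exp(-qT) = 0.99252805
C = S_0 * exp(-qT) * N(d1) - K * exp(-rT) * N(d2)
N(d1) = 0.75792887; N(d2) = 0.67711836
C = 51.7500 * 0.99252805 * 0.75792887 - 45.3000 * 0.98659072 * 0.67711836 = 8.6676


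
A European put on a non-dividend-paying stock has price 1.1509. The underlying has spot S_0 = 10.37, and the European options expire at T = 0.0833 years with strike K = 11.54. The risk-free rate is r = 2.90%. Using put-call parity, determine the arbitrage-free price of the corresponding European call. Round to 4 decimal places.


Put-call parity: C - P = S_0 * exp(-qT) - K * exp(-rT).
S_0 * exp(-qT) = 10.3700 * 1.00000000 = 10.37000000
K * exp(-rT) = 11.5400 * 0.99758722 = 11.51215647
C = P + S*exp(-qT) - K*exp(-rT)
C = 1.1509 + 10.37000000 - 11.51215647 = 0.0087

Answer: Call price = 0.0087


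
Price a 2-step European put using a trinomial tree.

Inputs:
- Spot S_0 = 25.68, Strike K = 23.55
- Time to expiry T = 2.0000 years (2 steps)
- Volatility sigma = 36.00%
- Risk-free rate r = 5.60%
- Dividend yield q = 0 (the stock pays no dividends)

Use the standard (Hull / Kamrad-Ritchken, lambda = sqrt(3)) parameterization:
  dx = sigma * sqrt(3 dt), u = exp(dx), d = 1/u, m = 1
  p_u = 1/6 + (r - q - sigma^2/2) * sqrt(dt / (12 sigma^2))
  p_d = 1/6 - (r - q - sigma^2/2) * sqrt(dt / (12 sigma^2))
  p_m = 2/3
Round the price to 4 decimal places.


dt = T/N = 1.000000; dx = sigma*sqrt(3*dt) = 0.623538
u = exp(dx) = 1.865517; d = 1/u = 0.536044
p_u = 0.159610, p_m = 0.666667, p_d = 0.173723
Discount per step: exp(-r*dt) = 0.945539
Stock lattice S(k, j) with j the centered position index:
  k=0: S(0,+0) = 25.6800
  k=1: S(1,-1) = 13.7656; S(1,+0) = 25.6800; S(1,+1) = 47.9065
  k=2: S(2,-2) = 7.3790; S(2,-1) = 13.7656; S(2,+0) = 25.6800; S(2,+1) = 47.9065; S(2,+2) = 89.3704
Terminal payoffs V(N, j) = max(K - S_T, 0):
  V(2,-2) = 16.171016; V(2,-1) = 9.784380; V(2,+0) = 0.000000; V(2,+1) = 0.000000; V(2,+2) = 0.000000
Backward induction: V(k, j) = exp(-r*dt) * [p_u * V(k+1, j+1) + p_m * V(k+1, j) + p_d * V(k+1, j-1)]
  V(1,-1) = exp(-r*dt) * [p_u*0.000000 + p_m*9.784380 + p_d*16.171016] = 8.823960
  V(1,+0) = exp(-r*dt) * [p_u*0.000000 + p_m*0.000000 + p_d*9.784380] = 1.607202
  V(1,+1) = exp(-r*dt) * [p_u*0.000000 + p_m*0.000000 + p_d*0.000000] = 0.000000
  V(0,+0) = exp(-r*dt) * [p_u*0.000000 + p_m*1.607202 + p_d*8.823960] = 2.462557

Answer: Price = V(0,0) = 2.4626


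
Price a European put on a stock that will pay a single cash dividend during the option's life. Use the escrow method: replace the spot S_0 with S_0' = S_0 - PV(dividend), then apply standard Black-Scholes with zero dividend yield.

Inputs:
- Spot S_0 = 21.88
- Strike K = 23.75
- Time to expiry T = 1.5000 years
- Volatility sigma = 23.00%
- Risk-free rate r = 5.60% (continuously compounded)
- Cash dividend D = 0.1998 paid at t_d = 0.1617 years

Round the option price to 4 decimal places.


PV(D) = D * exp(-r * t_d) = 0.1998 * 0.99098567 = 0.19799894
S_0' = S_0 - PV(D) = 21.8800 - 0.19799894 = 21.68200106
d1 = (ln(S_0'/K) + (r + sigma^2/2)*T) / (sigma*sqrt(T)) = 0.11564056
d2 = d1 - sigma*sqrt(T) = -0.16605076
exp(-rT) = 0.91943126
N(-d1) = 0.45396871; N(-d2) = 0.56594150
P = K * exp(-rT) * N(-d2) - S_0' * N(-d1) = 23.7500 * 0.91943126 * 0.56594150 - 21.68200106 * 0.45396871 = 2.5152

Answer: Price = 2.5152


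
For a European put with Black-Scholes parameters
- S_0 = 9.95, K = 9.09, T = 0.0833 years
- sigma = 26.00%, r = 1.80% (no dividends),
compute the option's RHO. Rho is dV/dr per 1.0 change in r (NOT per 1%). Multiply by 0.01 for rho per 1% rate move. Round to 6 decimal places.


d1 = 1.2621525007; d2 = 1.1871119783
phi(d1) = 0.1798822155; exp(-qT) = 1.0000000000; exp(-rT) = 0.9985017235
N(-d2) = 0.1175917271
Rho = -K*T*exp(-rT)*N(-d2) = -9.0900 * 0.0833 * 0.9985017235 * 0.1175917271 = -0.088907

Answer: Rho = -0.088907


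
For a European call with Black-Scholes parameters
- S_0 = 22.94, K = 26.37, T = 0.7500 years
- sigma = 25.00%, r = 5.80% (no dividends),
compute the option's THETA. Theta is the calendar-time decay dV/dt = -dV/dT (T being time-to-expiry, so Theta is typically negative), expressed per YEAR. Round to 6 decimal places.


Answer: Theta = -1.674984

Derivation:
d1 = -0.3344354027; d2 = -0.5509417536
phi(d1) = 0.3772443899; exp(-qT) = 1.0000000000; exp(-rT) = 0.9574325541
Theta = -S*exp(-qT)*phi(d1)*sigma/(2*sqrt(T)) - r*K*exp(-rT)*N(d2) + q*S*exp(-qT)*N(d1)
N(d1) = 0.3690255142; N(d2) = 0.2908368018; sqrt(T) = 0.8660254038
Term 1 = -22.9400 * 1.0000000000 * 0.3772443899 * 0.2500 / (2 * 0.8660254038) = -1.2490953306
Term 2 = -0.0580 * 26.3700 * 0.9574325541 * 0.2908368018 = -0.4258882650
Term 3 = 0 (no dividend yield, q = 0)
Theta = -1.2490953306 + (-0.4258882650) + (0.0000000000) = -1.674984


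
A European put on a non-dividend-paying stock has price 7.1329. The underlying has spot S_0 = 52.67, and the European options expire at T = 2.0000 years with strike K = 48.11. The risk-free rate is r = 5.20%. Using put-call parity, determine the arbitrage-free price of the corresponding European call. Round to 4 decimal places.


Answer: Call price = 16.4450

Derivation:
Put-call parity: C - P = S_0 * exp(-qT) - K * exp(-rT).
S_0 * exp(-qT) = 52.6700 * 1.00000000 = 52.67000000
K * exp(-rT) = 48.1100 * 0.90122530 = 43.35794906
C = P + S*exp(-qT) - K*exp(-rT)
C = 7.1329 + 52.67000000 - 43.35794906 = 16.4450


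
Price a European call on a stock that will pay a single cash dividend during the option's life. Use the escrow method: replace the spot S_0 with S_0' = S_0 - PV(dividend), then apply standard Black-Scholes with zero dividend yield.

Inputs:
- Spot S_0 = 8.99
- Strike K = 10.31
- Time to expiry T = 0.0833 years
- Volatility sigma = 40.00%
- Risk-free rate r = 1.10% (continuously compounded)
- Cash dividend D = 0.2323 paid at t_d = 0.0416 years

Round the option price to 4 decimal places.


Answer: Price = 0.0397

Derivation:
PV(D) = D * exp(-r * t_d) = 0.2323 * 0.99954250 = 0.23219372
S_0' = S_0 - PV(D) = 8.9900 - 0.23219372 = 8.75780628
d1 = (ln(S_0'/K) + (r + sigma^2/2)*T) / (sigma*sqrt(T)) = -1.34770593
d2 = d1 - sigma*sqrt(T) = -1.46315289
exp(-rT) = 0.99908412
N(d1) = 0.08887649; N(d2) = 0.07171277
C = S_0' * N(d1) - K * exp(-rT) * N(d2) = 8.75780628 * 0.08887649 - 10.3100 * 0.99908412 * 0.07171277 = 0.0397


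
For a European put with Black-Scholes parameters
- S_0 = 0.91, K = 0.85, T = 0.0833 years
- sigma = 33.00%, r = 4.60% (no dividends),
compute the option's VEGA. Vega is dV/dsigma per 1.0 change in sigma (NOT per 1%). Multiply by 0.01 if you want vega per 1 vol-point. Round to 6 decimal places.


Answer: Vega = 0.075842

Derivation:
d1 = 0.8039975653; d2 = 0.7087538253
phi(d1) = 0.2887642766; exp(-qT) = 1.0000000000; exp(-rT) = 0.9961755320
Vega = S * exp(-qT) * phi(d1) * sqrt(T) = 0.9100 * 1.0000000000 * 0.2887642766 * 0.2886173938 = 0.075842


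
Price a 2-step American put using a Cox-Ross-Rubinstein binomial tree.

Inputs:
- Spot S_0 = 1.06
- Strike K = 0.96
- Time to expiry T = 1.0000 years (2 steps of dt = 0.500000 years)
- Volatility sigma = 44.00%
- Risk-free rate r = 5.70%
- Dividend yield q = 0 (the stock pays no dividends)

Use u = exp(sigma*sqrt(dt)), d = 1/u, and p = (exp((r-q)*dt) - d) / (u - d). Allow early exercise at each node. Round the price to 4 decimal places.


Answer: Price = V(0,0) = 0.1043

Derivation:
dt = T/N = 0.500000
u = exp(sigma*sqrt(dt)) = 1.364963; d = 1/u = 0.732621
p = (exp((r-q)*dt) - d) / (u - d) = 0.468559
Discount per step: exp(-r*dt) = 0.971902
Stock lattice S(k, i) with i counting down-moves:
  k=0: S(0,0) = 1.0600
  k=1: S(1,0) = 1.4469; S(1,1) = 0.7766
  k=2: S(2,0) = 1.9749; S(2,1) = 1.0600; S(2,2) = 0.5689
Terminal payoffs V(N, i) = max(K - S_T, 0):
  V(2,0) = 0.000000; V(2,1) = 0.000000; V(2,2) = 0.391063
Backward induction: V(k, i) = exp(-r*dt) * [p * V(k+1, i) + (1-p) * V(k+1, i+1)]; then take max(V_cont, immediate exercise) for American.
  V(1,0) = exp(-r*dt) * [p*0.000000 + (1-p)*0.000000] = 0.000000; exercise = 0.000000; V(1,0) = max -> 0.000000
  V(1,1) = exp(-r*dt) * [p*0.000000 + (1-p)*0.391063] = 0.201987; exercise = 0.183422; V(1,1) = max -> 0.201987
  V(0,0) = exp(-r*dt) * [p*0.000000 + (1-p)*0.201987] = 0.104328; exercise = 0.000000; V(0,0) = max -> 0.104328


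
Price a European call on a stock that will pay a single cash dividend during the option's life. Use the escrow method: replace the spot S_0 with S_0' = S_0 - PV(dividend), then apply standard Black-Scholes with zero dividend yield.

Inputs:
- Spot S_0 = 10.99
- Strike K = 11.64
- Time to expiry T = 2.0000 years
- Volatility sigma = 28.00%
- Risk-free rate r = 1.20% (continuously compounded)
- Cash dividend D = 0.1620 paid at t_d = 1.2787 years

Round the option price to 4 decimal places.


PV(D) = D * exp(-r * t_d) = 0.1620 * 0.98477273 = 0.15953318
S_0' = S_0 - PV(D) = 10.9900 - 0.15953318 = 10.83046682
d1 = (ln(S_0'/K) + (r + sigma^2/2)*T) / (sigma*sqrt(T)) = 0.07655876
d2 = d1 - sigma*sqrt(T) = -0.31942104
exp(-rT) = 0.97628571
N(d1) = 0.53051272; N(d2) = 0.37470363
C = S_0' * N(d1) - K * exp(-rT) * N(d2) = 10.83046682 * 0.53051272 - 11.6400 * 0.97628571 * 0.37470363 = 1.4876

Answer: Price = 1.4876


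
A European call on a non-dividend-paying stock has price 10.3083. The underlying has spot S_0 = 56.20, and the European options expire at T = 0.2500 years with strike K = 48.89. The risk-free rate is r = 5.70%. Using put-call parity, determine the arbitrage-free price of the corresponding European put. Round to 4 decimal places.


Answer: Put price = 2.3066

Derivation:
Put-call parity: C - P = S_0 * exp(-qT) - K * exp(-rT).
S_0 * exp(-qT) = 56.2000 * 1.00000000 = 56.20000000
K * exp(-rT) = 48.8900 * 0.98585105 = 48.19825787
P = C - S*exp(-qT) + K*exp(-rT)
P = 10.3083 - 56.20000000 + 48.19825787 = 2.3066


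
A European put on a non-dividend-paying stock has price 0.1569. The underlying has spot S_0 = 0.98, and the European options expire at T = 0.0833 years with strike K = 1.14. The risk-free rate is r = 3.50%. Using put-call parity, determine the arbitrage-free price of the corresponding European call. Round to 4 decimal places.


Answer: Call price = 0.0002

Derivation:
Put-call parity: C - P = S_0 * exp(-qT) - K * exp(-rT).
S_0 * exp(-qT) = 0.9800 * 1.00000000 = 0.98000000
K * exp(-rT) = 1.1400 * 0.99708875 = 1.13668117
C = P + S*exp(-qT) - K*exp(-rT)
C = 0.1569 + 0.98000000 - 1.13668117 = 0.0002


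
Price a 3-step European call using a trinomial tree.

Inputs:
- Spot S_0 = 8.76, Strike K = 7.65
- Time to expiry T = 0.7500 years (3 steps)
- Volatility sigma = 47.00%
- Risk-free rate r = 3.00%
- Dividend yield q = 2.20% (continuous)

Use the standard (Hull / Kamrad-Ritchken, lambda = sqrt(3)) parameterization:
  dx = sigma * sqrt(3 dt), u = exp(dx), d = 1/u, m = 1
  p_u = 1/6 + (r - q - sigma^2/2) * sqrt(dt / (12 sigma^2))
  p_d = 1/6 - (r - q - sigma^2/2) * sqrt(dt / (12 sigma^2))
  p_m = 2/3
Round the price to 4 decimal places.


dt = T/N = 0.250000; dx = sigma*sqrt(3*dt) = 0.407032
u = exp(dx) = 1.502352; d = 1/u = 0.665623
p_u = 0.135204, p_m = 0.666667, p_d = 0.198129
Discount per step: exp(-r*dt) = 0.992528
Stock lattice S(k, j) with j the centered position index:
  k=0: S(0,+0) = 8.7600
  k=1: S(1,-1) = 5.8309; S(1,+0) = 8.7600; S(1,+1) = 13.1606
  k=2: S(2,-2) = 3.8812; S(2,-1) = 5.8309; S(2,+0) = 8.7600; S(2,+1) = 13.1606; S(2,+2) = 19.7719
  k=3: S(3,-3) = 2.5834; S(3,-2) = 3.8812; S(3,-1) = 5.8309; S(3,+0) = 8.7600; S(3,+1) = 13.1606; S(3,+2) = 19.7719; S(3,+3) = 29.7043
Terminal payoffs V(N, j) = max(S_T - K, 0):
  V(3,-3) = 0.000000; V(3,-2) = 0.000000; V(3,-1) = 0.000000; V(3,+0) = 1.110000; V(3,+1) = 5.510604; V(3,+2) = 12.121861; V(3,+3) = 22.054297
Backward induction: V(k, j) = exp(-r*dt) * [p_u * V(k+1, j+1) + p_m * V(k+1, j) + p_d * V(k+1, j-1)]
  V(2,-2) = exp(-r*dt) * [p_u*0.000000 + p_m*0.000000 + p_d*0.000000] = 0.000000
  V(2,-1) = exp(-r*dt) * [p_u*1.110000 + p_m*0.000000 + p_d*0.000000] = 0.148955
  V(2,+0) = exp(-r*dt) * [p_u*5.510604 + p_m*1.110000 + p_d*0.000000] = 1.473960
  V(2,+1) = exp(-r*dt) * [p_u*12.121861 + p_m*5.510604 + p_d*1.110000] = 5.491246
  V(2,+2) = exp(-r*dt) * [p_u*22.054297 + p_m*12.121861 + p_d*5.510604] = 12.064064
  V(1,-1) = exp(-r*dt) * [p_u*1.473960 + p_m*0.148955 + p_d*0.000000] = 0.296358
  V(1,+0) = exp(-r*dt) * [p_u*5.491246 + p_m*1.473960 + p_d*0.148955] = 1.741482
  V(1,+1) = exp(-r*dt) * [p_u*12.064064 + p_m*5.491246 + p_d*1.473960] = 5.542254
  V(0,+0) = exp(-r*dt) * [p_u*5.542254 + p_m*1.741482 + p_d*0.296358] = 1.954328

Answer: Price = V(0,0) = 1.9543


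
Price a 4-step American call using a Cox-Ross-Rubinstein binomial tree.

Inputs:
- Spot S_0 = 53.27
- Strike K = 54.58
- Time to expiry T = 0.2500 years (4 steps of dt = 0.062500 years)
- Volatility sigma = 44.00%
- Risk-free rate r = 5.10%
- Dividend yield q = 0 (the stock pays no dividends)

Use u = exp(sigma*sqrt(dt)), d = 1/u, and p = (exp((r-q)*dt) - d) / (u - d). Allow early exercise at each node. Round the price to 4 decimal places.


dt = T/N = 0.062500
u = exp(sigma*sqrt(dt)) = 1.116278; d = 1/u = 0.895834
p = (exp((r-q)*dt) - d) / (u - d) = 0.487010
Discount per step: exp(-r*dt) = 0.996818
Stock lattice S(k, i) with i counting down-moves:
  k=0: S(0,0) = 53.2700
  k=1: S(1,0) = 59.4641; S(1,1) = 47.7211
  k=2: S(2,0) = 66.3785; S(2,1) = 53.2700; S(2,2) = 42.7502
  k=3: S(3,0) = 74.0969; S(3,1) = 59.4641; S(3,2) = 47.7211; S(3,3) = 38.2971
  k=4: S(4,0) = 82.7127; S(4,1) = 66.3785; S(4,2) = 53.2700; S(4,3) = 42.7502; S(4,4) = 34.3078
Terminal payoffs V(N, i) = max(S_T - K, 0):
  V(4,0) = 28.132714; V(4,1) = 11.798507; V(4,2) = 0.000000; V(4,3) = 0.000000; V(4,4) = 0.000000
Backward induction: V(k, i) = exp(-r*dt) * [p * V(k+1, i) + (1-p) * V(k+1, i+1)]; then take max(V_cont, immediate exercise) for American.
  V(3,0) = exp(-r*dt) * [p*28.132714 + (1-p)*11.798507] = 19.690569; exercise = 19.516872; V(3,0) = max -> 19.690569
  V(3,1) = exp(-r*dt) * [p*11.798507 + (1-p)*0.000000] = 5.727708; exercise = 4.884133; V(3,1) = max -> 5.727708
  V(3,2) = exp(-r*dt) * [p*0.000000 + (1-p)*0.000000] = 0.000000; exercise = 0.000000; V(3,2) = max -> 0.000000
  V(3,3) = exp(-r*dt) * [p*0.000000 + (1-p)*0.000000] = 0.000000; exercise = 0.000000; V(3,3) = max -> 0.000000
  V(2,0) = exp(-r*dt) * [p*19.690569 + (1-p)*5.727708] = 12.487895; exercise = 11.798507; V(2,0) = max -> 12.487895
  V(2,1) = exp(-r*dt) * [p*5.727708 + (1-p)*0.000000] = 2.780575; exercise = 0.000000; V(2,1) = max -> 2.780575
  V(2,2) = exp(-r*dt) * [p*0.000000 + (1-p)*0.000000] = 0.000000; exercise = 0.000000; V(2,2) = max -> 0.000000
  V(1,0) = exp(-r*dt) * [p*12.487895 + (1-p)*2.780575] = 7.484245; exercise = 4.884133; V(1,0) = max -> 7.484245
  V(1,1) = exp(-r*dt) * [p*2.780575 + (1-p)*0.000000] = 1.349859; exercise = 0.000000; V(1,1) = max -> 1.349859
  V(0,0) = exp(-r*dt) * [p*7.484245 + (1-p)*1.349859] = 4.323564; exercise = 0.000000; V(0,0) = max -> 4.323564

Answer: Price = V(0,0) = 4.3236


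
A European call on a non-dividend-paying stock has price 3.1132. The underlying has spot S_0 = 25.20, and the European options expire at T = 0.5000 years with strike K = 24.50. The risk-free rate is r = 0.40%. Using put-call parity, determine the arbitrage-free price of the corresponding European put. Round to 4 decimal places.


Put-call parity: C - P = S_0 * exp(-qT) - K * exp(-rT).
S_0 * exp(-qT) = 25.2000 * 1.00000000 = 25.20000000
K * exp(-rT) = 24.5000 * 0.99800200 = 24.45104897
P = C - S*exp(-qT) + K*exp(-rT)
P = 3.1132 - 25.20000000 + 24.45104897 = 2.3642

Answer: Put price = 2.3642


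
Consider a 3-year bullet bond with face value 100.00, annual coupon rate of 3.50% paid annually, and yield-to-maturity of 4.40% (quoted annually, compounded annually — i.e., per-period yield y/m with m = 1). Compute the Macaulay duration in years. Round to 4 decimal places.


Coupon per period c = face * coupon_rate / m = 3.500000
Periods per year m = 1; per-period yield y/m = 0.044000
Number of cashflows N = 3
Cashflows (t years, CF_t, discount factor 1/(1+y/m)^(m*t), PV):
  t = 1.0000: CF_t = 3.500000, DF = 0.957854, PV = 3.352490
  t = 2.0000: CF_t = 3.500000, DF = 0.917485, PV = 3.211198
  t = 3.0000: CF_t = 103.500000, DF = 0.878817, PV = 90.957571
Price P = sum_t PV_t = 97.521259
Macaulay numerator sum_t t * PV_t:
  t * PV_t at t = 1.0000: 3.352490
  t * PV_t at t = 2.0000: 6.422395
  t * PV_t at t = 3.0000: 272.872713
Macaulay duration D = (sum_t t * PV_t) / P = 282.647599 / 97.521259 = 2.898318

Answer: Macaulay duration = 2.8983 years


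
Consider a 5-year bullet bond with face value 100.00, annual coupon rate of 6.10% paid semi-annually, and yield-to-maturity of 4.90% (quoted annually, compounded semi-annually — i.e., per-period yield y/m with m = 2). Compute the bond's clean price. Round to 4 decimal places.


Answer: Price = 105.2648

Derivation:
Coupon per period c = face * coupon_rate / m = 3.050000
Periods per year m = 2; per-period yield y/m = 0.024500
Number of cashflows N = 10
Cashflows (t years, CF_t, discount factor 1/(1+y/m)^(m*t), PV):
  t = 0.5000: CF_t = 3.050000, DF = 0.976086, PV = 2.977062
  t = 1.0000: CF_t = 3.050000, DF = 0.952744, PV = 2.905868
  t = 1.5000: CF_t = 3.050000, DF = 0.929960, PV = 2.836377
  t = 2.0000: CF_t = 3.050000, DF = 0.907721, PV = 2.768548
  t = 2.5000: CF_t = 3.050000, DF = 0.886013, PV = 2.702340
  t = 3.0000: CF_t = 3.050000, DF = 0.864825, PV = 2.637716
  t = 3.5000: CF_t = 3.050000, DF = 0.844143, PV = 2.574638
  t = 4.0000: CF_t = 3.050000, DF = 0.823957, PV = 2.513067
  t = 4.5000: CF_t = 3.050000, DF = 0.804252, PV = 2.452970
  t = 5.0000: CF_t = 103.050000, DF = 0.785019, PV = 80.896246
Price P = sum_t PV_t = 105.264832


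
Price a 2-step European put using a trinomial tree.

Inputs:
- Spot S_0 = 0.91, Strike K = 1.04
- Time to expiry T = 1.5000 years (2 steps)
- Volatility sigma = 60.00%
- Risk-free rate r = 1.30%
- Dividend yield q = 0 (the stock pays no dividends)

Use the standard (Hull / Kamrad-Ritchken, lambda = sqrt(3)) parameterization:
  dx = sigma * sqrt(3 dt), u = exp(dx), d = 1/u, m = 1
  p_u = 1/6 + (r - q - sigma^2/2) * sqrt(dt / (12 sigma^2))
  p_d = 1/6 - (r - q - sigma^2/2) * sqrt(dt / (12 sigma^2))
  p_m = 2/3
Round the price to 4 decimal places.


dt = T/N = 0.750000; dx = sigma*sqrt(3*dt) = 0.900000
u = exp(dx) = 2.459603; d = 1/u = 0.406570
p_u = 0.097083, p_m = 0.666667, p_d = 0.236250
Discount per step: exp(-r*dt) = 0.990297
Stock lattice S(k, j) with j the centered position index:
  k=0: S(0,+0) = 0.9100
  k=1: S(1,-1) = 0.3700; S(1,+0) = 0.9100; S(1,+1) = 2.2382
  k=2: S(2,-2) = 0.1504; S(2,-1) = 0.3700; S(2,+0) = 0.9100; S(2,+1) = 2.2382; S(2,+2) = 5.5052
Terminal payoffs V(N, j) = max(K - S_T, 0):
  V(2,-2) = 0.889578; V(2,-1) = 0.670022; V(2,+0) = 0.130000; V(2,+1) = 0.000000; V(2,+2) = 0.000000
Backward induction: V(k, j) = exp(-r*dt) * [p_u * V(k+1, j+1) + p_m * V(k+1, j) + p_d * V(k+1, j-1)]
  V(1,-1) = exp(-r*dt) * [p_u*0.130000 + p_m*0.670022 + p_d*0.889578] = 0.662969
  V(1,+0) = exp(-r*dt) * [p_u*0.000000 + p_m*0.130000 + p_d*0.670022] = 0.242583
  V(1,+1) = exp(-r*dt) * [p_u*0.000000 + p_m*0.000000 + p_d*0.130000] = 0.030415
  V(0,+0) = exp(-r*dt) * [p_u*0.030415 + p_m*0.242583 + p_d*0.662969] = 0.318183

Answer: Price = V(0,0) = 0.3182


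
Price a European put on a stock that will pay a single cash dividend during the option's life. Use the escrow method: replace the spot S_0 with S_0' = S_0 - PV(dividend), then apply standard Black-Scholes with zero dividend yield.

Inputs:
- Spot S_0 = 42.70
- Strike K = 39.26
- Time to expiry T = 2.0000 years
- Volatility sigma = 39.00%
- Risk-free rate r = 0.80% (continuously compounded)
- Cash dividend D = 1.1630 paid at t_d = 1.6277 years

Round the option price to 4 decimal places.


Answer: Price = 7.3277

Derivation:
PV(D) = D * exp(-r * t_d) = 1.1630 * 0.98706281 = 1.14795405
S_0' = S_0 - PV(D) = 42.7000 - 1.14795405 = 41.55204595
d1 = (ln(S_0'/K) + (r + sigma^2/2)*T) / (sigma*sqrt(T)) = 0.40765716
d2 = d1 - sigma*sqrt(T) = -0.14388613
exp(-rT) = 0.98412732
N(-d1) = 0.34176270; N(-d2) = 0.55720480
P = K * exp(-rT) * N(-d2) - S_0' * N(-d1) = 39.2600 * 0.98412732 * 0.55720480 - 41.55204595 * 0.34176270 = 7.3277


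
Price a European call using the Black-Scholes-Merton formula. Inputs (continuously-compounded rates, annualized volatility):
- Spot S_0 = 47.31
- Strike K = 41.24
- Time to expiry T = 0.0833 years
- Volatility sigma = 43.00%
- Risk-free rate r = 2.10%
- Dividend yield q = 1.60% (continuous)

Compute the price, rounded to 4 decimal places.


Answer: Price = 6.4470

Derivation:
d1 = (ln(S/K) + (r - q + 0.5*sigma^2) * T) / (sigma * sqrt(T)) = 1.17183074
d2 = d1 - sigma * sqrt(T) = 1.04772526
exp(-rT) = 0.99825223; exp(-qT) = 0.99866809
C = S_0 * exp(-qT) * N(d1) - K * exp(-rT) * N(d2)
N(d1) = 0.87936749; N(d2) = 0.85261740
C = 47.3100 * 0.99866809 * 0.87936749 - 41.2400 * 0.99825223 * 0.85261740 = 6.4470


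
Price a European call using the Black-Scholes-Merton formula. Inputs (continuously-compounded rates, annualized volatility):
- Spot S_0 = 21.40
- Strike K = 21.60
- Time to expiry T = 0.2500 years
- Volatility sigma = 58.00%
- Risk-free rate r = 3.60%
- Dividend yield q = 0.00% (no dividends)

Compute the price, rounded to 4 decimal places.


d1 = (ln(S/K) + (r - q + 0.5*sigma^2) * T) / (sigma * sqrt(T)) = 0.14395727
d2 = d1 - sigma * sqrt(T) = -0.14604273
exp(-rT) = 0.99104038; exp(-qT) = 1.00000000
C = S_0 * exp(-qT) * N(d1) - K * exp(-rT) * N(d2)
N(d1) = 0.55723289; N(d2) = 0.44194383
C = 21.4000 * 1.00000000 * 0.55723289 - 21.6000 * 0.99104038 * 0.44194383 = 2.4643

Answer: Price = 2.4643


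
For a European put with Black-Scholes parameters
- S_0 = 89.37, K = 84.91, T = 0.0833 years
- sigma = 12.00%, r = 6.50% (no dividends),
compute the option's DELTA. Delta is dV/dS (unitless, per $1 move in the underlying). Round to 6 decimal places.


Answer: Delta = -0.049291

Derivation:
d1 = 1.6517670283; d2 = 1.6171329410
phi(d1) = 0.1019670363; exp(-qT) = 1.0000000000; exp(-rT) = 0.9946001320
N(-d1) = 0.0492910263
Delta = -exp(-qT) * N(-d1) = -1.0000000000 * 0.0492910263 = -0.049291


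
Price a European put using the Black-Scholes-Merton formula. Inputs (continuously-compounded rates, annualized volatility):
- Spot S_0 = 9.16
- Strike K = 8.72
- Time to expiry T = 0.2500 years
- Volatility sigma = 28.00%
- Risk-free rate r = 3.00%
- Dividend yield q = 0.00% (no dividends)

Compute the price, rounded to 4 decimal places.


d1 = (ln(S/K) + (r - q + 0.5*sigma^2) * T) / (sigma * sqrt(T)) = 0.47519243
d2 = d1 - sigma * sqrt(T) = 0.33519243
exp(-rT) = 0.99252805; exp(-qT) = 1.00000000
P = K * exp(-rT) * N(-d2) - S_0 * exp(-qT) * N(-d1)
N(-d1) = 0.31732491; N(-d2) = 0.36873996
P = 8.7200 * 0.99252805 * 0.36873996 - 9.1600 * 1.00000000 * 0.31732491 = 0.2847

Answer: Price = 0.2847


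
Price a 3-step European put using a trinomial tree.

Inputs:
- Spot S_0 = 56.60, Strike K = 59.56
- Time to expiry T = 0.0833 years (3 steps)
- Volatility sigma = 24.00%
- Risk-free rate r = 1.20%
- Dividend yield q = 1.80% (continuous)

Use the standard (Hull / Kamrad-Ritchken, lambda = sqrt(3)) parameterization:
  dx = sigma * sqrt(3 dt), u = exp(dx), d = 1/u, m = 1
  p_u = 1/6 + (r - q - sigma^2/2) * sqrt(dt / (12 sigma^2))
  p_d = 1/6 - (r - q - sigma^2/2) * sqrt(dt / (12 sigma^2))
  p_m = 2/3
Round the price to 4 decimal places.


dt = T/N = 0.027767; dx = sigma*sqrt(3*dt) = 0.069268
u = exp(dx) = 1.071724; d = 1/u = 0.933076
p_u = 0.159692, p_m = 0.666667, p_d = 0.173642
Discount per step: exp(-r*dt) = 0.999667
Stock lattice S(k, j) with j the centered position index:
  k=0: S(0,+0) = 56.6000
  k=1: S(1,-1) = 52.8121; S(1,+0) = 56.6000; S(1,+1) = 60.6596
  k=2: S(2,-2) = 49.2777; S(2,-1) = 52.8121; S(2,+0) = 56.6000; S(2,+1) = 60.6596; S(2,+2) = 65.0103
  k=3: S(3,-3) = 45.9799; S(3,-2) = 49.2777; S(3,-1) = 52.8121; S(3,+0) = 56.6000; S(3,+1) = 60.6596; S(3,+2) = 65.0103; S(3,+3) = 69.6730
Terminal payoffs V(N, j) = max(K - S_T, 0):
  V(3,-3) = 13.580095; V(3,-2) = 10.282251; V(3,-1) = 6.747875; V(3,+0) = 2.960000; V(3,+1) = 0.000000; V(3,+2) = 0.000000; V(3,+3) = 0.000000
Backward induction: V(k, j) = exp(-r*dt) * [p_u * V(k+1, j+1) + p_m * V(k+1, j) + p_d * V(k+1, j-1)]
  V(2,-2) = exp(-r*dt) * [p_u*6.747875 + p_m*10.282251 + p_d*13.580095] = 10.287055
  V(2,-1) = exp(-r*dt) * [p_u*2.960000 + p_m*6.747875 + p_d*10.282251] = 6.754446
  V(2,+0) = exp(-r*dt) * [p_u*0.000000 + p_m*2.960000 + p_d*6.747875] = 3.143997
  V(2,+1) = exp(-r*dt) * [p_u*0.000000 + p_m*0.000000 + p_d*2.960000] = 0.513808
  V(2,+2) = exp(-r*dt) * [p_u*0.000000 + p_m*0.000000 + p_d*0.000000] = 0.000000
  V(1,-1) = exp(-r*dt) * [p_u*3.143997 + p_m*6.754446 + p_d*10.287055] = 6.789033
  V(1,+0) = exp(-r*dt) * [p_u*0.513808 + p_m*3.143997 + p_d*6.754446] = 3.349785
  V(1,+1) = exp(-r*dt) * [p_u*0.000000 + p_m*0.513808 + p_d*3.143997] = 0.888171
  V(0,+0) = exp(-r*dt) * [p_u*0.888171 + p_m*3.349785 + p_d*6.789033] = 3.552698

Answer: Price = V(0,0) = 3.5527
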